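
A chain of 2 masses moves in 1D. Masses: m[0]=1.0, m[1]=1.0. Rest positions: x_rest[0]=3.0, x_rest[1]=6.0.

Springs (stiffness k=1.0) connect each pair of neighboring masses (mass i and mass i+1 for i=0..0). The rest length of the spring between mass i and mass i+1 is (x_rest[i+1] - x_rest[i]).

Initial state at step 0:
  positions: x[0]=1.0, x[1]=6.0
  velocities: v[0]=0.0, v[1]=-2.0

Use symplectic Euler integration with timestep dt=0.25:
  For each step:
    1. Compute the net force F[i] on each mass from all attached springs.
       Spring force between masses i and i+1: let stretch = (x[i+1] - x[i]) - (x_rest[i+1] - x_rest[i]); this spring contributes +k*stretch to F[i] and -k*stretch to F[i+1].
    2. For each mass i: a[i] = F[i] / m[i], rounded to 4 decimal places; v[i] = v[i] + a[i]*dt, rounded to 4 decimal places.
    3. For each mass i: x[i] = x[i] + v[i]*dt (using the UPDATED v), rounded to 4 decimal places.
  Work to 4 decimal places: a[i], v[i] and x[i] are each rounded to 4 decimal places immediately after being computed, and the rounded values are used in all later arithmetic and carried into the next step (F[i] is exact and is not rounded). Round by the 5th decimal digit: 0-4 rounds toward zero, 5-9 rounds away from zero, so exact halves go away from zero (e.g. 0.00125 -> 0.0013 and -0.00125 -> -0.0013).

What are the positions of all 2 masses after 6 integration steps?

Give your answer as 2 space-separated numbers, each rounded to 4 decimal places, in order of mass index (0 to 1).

Step 0: x=[1.0000 6.0000] v=[0.0000 -2.0000]
Step 1: x=[1.1250 5.3750] v=[0.5000 -2.5000]
Step 2: x=[1.3281 4.6719] v=[0.8125 -2.8125]
Step 3: x=[1.5527 3.9473] v=[0.8985 -2.8985]
Step 4: x=[1.7395 3.2605] v=[0.7472 -2.7472]
Step 5: x=[1.8339 2.6661] v=[0.3775 -2.3775]
Step 6: x=[1.7928 2.2072] v=[-0.1645 -1.8356]

Answer: 1.7928 2.2072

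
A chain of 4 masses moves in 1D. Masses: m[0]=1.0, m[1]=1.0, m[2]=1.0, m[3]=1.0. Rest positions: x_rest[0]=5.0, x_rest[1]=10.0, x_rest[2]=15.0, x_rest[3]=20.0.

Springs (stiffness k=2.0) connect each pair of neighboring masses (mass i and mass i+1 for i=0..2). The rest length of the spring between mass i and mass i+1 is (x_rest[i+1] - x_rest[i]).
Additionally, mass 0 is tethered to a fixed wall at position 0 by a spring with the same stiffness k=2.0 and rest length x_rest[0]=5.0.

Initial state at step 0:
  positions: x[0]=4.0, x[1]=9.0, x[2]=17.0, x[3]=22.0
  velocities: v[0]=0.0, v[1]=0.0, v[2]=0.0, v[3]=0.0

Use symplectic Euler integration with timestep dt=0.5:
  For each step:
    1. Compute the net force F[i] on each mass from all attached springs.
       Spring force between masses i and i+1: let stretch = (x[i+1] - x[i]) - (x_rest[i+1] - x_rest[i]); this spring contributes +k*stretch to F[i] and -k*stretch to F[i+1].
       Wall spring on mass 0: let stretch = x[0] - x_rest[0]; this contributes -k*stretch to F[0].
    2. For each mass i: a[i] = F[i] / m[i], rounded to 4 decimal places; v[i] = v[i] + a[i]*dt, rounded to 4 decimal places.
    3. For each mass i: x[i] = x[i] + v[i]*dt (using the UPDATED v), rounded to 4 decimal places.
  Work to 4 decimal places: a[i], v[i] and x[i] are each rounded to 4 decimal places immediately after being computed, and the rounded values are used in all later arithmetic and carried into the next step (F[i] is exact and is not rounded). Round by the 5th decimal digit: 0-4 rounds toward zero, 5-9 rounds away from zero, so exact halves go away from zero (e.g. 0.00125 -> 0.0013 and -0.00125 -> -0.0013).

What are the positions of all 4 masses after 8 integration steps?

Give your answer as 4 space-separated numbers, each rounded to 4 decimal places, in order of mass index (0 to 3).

Step 0: x=[4.0000 9.0000 17.0000 22.0000] v=[0.0000 0.0000 0.0000 0.0000]
Step 1: x=[4.5000 10.5000 15.5000 22.0000] v=[1.0000 3.0000 -3.0000 0.0000]
Step 2: x=[5.7500 11.5000 14.7500 21.2500] v=[2.5000 2.0000 -1.5000 -1.5000]
Step 3: x=[7.0000 11.2500 15.6250 19.7500] v=[2.5000 -0.5000 1.7500 -3.0000]
Step 4: x=[6.8750 11.0625 16.3750 18.6875] v=[-0.2500 -0.3750 1.5000 -2.1250]
Step 5: x=[5.4063 11.4375 15.6250 18.9688] v=[-2.9375 0.7500 -1.5000 0.5625]
Step 6: x=[4.2500 10.8907 14.4532 20.0782] v=[-2.3126 -1.0937 -2.3437 2.2187]
Step 7: x=[4.2891 8.8048 14.3126 20.8751] v=[0.0781 -4.1719 -0.2812 1.5937]
Step 8: x=[4.4415 7.2149 14.6994 20.8907] v=[0.3047 -3.1798 0.7735 0.0312]

Answer: 4.4415 7.2149 14.6994 20.8907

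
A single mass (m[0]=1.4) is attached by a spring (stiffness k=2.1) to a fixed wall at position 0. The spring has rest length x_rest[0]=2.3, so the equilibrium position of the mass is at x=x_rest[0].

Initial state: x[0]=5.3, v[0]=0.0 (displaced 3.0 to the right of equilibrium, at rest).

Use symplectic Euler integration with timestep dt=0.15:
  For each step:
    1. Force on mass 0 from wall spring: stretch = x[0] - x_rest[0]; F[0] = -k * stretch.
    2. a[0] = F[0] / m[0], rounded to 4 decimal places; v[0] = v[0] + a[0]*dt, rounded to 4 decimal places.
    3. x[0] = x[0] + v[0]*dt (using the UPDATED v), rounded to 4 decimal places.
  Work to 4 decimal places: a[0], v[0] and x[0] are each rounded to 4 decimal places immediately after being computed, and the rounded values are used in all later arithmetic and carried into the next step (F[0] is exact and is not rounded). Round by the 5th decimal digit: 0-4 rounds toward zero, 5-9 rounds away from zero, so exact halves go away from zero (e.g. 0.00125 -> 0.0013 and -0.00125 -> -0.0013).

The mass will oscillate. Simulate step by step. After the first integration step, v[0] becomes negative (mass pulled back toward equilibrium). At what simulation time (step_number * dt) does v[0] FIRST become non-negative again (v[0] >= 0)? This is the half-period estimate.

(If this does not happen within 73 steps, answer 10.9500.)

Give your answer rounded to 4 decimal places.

Step 0: x=[5.3000] v=[0.0000]
Step 1: x=[5.1988] v=[-0.6750]
Step 2: x=[4.9997] v=[-1.3272]
Step 3: x=[4.7095] v=[-1.9346]
Step 4: x=[4.3380] v=[-2.4767]
Step 5: x=[3.8977] v=[-2.9353]
Step 6: x=[3.4035] v=[-3.2948]
Step 7: x=[2.8720] v=[-3.5431]
Step 8: x=[2.3212] v=[-3.6718]
Step 9: x=[1.7697] v=[-3.6766]
Step 10: x=[1.2361] v=[-3.5573]
Step 11: x=[0.7384] v=[-3.3179]
Step 12: x=[0.2934] v=[-2.9665]
Step 13: x=[-0.0839] v=[-2.5150]
Step 14: x=[-0.3807] v=[-1.9786]
Step 15: x=[-0.5870] v=[-1.3754]
Step 16: x=[-0.6959] v=[-0.7258]
Step 17: x=[-0.7037] v=[-0.0517]
Step 18: x=[-0.6101] v=[0.6241]
First v>=0 after going negative at step 18, time=2.7000

Answer: 2.7000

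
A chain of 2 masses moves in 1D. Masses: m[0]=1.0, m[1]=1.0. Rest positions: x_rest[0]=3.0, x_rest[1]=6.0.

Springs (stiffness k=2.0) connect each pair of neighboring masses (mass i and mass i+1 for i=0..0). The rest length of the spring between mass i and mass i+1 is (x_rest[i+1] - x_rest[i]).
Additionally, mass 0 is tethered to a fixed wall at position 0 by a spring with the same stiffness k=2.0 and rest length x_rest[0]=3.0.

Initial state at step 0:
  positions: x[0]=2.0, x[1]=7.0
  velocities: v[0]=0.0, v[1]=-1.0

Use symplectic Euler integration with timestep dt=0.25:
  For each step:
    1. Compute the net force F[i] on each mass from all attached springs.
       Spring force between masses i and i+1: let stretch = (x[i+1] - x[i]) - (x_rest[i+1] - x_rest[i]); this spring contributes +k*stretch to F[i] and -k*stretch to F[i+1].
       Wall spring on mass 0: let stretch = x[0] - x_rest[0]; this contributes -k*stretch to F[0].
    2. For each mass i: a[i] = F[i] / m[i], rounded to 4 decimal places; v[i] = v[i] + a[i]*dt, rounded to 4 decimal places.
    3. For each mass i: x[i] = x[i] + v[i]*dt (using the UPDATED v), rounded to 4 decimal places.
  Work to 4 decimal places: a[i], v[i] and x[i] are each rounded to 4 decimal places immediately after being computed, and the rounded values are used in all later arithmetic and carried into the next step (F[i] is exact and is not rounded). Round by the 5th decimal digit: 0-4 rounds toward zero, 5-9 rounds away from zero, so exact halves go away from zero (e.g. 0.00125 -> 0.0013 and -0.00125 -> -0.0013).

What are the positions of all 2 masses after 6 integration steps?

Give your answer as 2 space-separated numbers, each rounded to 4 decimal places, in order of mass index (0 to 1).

Step 0: x=[2.0000 7.0000] v=[0.0000 -1.0000]
Step 1: x=[2.3750 6.5000] v=[1.5000 -2.0000]
Step 2: x=[2.9688 5.8594] v=[2.3750 -2.5625]
Step 3: x=[3.5528 5.2325] v=[2.3359 -2.5078]
Step 4: x=[3.9027 4.7706] v=[1.3994 -1.8477]
Step 5: x=[3.8732 4.5752] v=[-0.1180 -0.7817]
Step 6: x=[3.4473 4.6670] v=[-1.7036 0.3673]

Answer: 3.4473 4.6670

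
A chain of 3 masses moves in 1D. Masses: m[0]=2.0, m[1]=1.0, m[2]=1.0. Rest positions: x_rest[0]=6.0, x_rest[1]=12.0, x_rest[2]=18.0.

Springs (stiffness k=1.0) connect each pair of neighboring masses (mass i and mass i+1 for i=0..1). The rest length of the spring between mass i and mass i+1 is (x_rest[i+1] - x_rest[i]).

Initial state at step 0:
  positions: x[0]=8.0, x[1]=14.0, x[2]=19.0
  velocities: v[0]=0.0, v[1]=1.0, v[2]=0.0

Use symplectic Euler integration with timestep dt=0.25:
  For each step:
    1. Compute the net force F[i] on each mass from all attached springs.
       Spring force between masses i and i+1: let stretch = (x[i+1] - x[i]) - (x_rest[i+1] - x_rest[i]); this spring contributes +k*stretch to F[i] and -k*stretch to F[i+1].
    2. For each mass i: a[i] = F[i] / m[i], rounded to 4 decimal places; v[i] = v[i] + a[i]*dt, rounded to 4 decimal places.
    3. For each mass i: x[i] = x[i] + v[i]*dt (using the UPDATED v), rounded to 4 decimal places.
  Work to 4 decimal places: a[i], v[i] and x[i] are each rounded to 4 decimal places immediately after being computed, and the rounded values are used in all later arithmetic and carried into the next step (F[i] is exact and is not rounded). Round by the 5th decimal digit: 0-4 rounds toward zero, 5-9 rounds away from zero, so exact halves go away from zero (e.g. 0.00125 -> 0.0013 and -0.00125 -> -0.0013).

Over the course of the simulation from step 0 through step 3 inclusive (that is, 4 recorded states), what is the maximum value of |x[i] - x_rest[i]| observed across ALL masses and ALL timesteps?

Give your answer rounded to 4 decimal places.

Answer: 2.3119

Derivation:
Step 0: x=[8.0000 14.0000 19.0000] v=[0.0000 1.0000 0.0000]
Step 1: x=[8.0000 14.1875 19.0625] v=[0.0000 0.7500 0.2500]
Step 2: x=[8.0059 14.2930 19.1953] v=[0.0235 0.4219 0.5313]
Step 3: x=[8.0208 14.3119 19.3967] v=[0.0594 0.0757 0.8057]
Max displacement = 2.3119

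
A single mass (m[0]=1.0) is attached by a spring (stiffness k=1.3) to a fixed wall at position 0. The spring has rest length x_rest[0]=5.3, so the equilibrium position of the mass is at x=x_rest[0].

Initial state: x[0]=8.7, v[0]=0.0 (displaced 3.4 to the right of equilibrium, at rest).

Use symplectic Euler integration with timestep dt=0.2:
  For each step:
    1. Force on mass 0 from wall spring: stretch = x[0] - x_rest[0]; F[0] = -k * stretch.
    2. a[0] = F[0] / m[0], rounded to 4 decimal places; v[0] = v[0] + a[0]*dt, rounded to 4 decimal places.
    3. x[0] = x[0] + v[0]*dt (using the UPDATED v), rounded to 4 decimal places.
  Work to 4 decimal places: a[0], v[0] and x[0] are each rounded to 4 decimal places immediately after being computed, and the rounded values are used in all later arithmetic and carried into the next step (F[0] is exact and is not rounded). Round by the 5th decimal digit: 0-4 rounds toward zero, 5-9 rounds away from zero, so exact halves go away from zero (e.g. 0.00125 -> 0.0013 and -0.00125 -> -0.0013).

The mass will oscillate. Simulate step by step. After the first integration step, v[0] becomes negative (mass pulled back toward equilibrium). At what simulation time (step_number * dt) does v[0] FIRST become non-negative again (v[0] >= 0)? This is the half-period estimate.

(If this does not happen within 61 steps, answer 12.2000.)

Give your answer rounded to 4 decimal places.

Answer: 2.8000

Derivation:
Step 0: x=[8.7000] v=[0.0000]
Step 1: x=[8.5232] v=[-0.8840]
Step 2: x=[8.1788] v=[-1.7220]
Step 3: x=[7.6847] v=[-2.4705]
Step 4: x=[7.0666] v=[-3.0905]
Step 5: x=[6.3566] v=[-3.5498]
Step 6: x=[5.5917] v=[-3.8245]
Step 7: x=[4.8116] v=[-3.9003]
Step 8: x=[4.0569] v=[-3.7733]
Step 9: x=[3.3669] v=[-3.4501]
Step 10: x=[2.7774] v=[-2.9475]
Step 11: x=[2.3191] v=[-2.2916]
Step 12: x=[2.0158] v=[-1.5166]
Step 13: x=[1.8833] v=[-0.6627]
Step 14: x=[1.9284] v=[0.2256]
First v>=0 after going negative at step 14, time=2.8000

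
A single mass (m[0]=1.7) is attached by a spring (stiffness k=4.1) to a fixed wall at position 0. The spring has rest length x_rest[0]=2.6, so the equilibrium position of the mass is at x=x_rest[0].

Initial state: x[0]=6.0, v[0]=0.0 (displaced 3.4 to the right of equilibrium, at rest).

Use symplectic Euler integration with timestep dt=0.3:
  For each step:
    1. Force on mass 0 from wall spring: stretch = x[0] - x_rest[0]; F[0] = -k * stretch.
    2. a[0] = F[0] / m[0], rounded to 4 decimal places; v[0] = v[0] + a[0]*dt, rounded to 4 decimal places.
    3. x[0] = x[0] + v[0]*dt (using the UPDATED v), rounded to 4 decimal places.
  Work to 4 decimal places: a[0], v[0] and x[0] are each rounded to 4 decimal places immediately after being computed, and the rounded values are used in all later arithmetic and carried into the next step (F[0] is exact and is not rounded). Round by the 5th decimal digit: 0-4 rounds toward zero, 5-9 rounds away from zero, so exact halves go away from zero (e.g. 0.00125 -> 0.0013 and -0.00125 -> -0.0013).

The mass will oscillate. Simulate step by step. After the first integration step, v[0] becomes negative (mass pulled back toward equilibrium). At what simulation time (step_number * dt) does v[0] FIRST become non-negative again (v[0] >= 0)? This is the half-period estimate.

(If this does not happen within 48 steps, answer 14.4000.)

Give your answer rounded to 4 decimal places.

Answer: 2.1000

Derivation:
Step 0: x=[6.0000] v=[0.0000]
Step 1: x=[5.2620] v=[-2.4600]
Step 2: x=[3.9462] v=[-4.3860]
Step 3: x=[2.3382] v=[-5.3600]
Step 4: x=[0.7870] v=[-5.1706]
Step 5: x=[-0.3707] v=[-3.8589]
Step 6: x=[-0.8836] v=[-1.7095]
Step 7: x=[-0.6403] v=[0.8110]
First v>=0 after going negative at step 7, time=2.1000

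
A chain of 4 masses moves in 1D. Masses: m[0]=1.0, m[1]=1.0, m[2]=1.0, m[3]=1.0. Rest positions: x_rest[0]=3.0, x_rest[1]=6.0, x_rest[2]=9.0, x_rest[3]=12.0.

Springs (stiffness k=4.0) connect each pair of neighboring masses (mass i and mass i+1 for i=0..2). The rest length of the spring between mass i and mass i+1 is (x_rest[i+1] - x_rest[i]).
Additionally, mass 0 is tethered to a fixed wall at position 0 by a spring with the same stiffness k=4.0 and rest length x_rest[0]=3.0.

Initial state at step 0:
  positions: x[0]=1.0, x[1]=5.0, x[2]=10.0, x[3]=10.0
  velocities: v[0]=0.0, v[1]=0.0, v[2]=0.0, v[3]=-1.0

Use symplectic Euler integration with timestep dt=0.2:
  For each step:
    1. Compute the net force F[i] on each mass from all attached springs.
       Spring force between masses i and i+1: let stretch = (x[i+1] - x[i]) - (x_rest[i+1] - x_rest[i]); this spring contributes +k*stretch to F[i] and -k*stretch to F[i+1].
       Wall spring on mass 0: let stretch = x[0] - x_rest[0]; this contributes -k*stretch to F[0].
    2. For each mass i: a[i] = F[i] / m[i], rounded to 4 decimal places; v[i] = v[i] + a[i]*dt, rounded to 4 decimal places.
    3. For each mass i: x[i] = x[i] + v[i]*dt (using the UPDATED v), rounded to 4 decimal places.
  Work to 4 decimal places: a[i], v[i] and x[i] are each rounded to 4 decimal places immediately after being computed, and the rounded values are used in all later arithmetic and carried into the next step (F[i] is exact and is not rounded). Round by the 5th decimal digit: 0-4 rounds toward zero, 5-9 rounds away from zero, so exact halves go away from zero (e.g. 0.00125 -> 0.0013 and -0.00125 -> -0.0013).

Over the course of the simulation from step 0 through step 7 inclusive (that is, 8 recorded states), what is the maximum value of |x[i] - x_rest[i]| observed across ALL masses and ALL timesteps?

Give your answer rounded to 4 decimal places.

Step 0: x=[1.0000 5.0000 10.0000 10.0000] v=[0.0000 0.0000 0.0000 -1.0000]
Step 1: x=[1.4800 5.1600 9.2000 10.2800] v=[2.4000 0.8000 -4.0000 1.4000]
Step 2: x=[2.3120 5.3776 7.9264 10.8672] v=[4.1600 1.0880 -6.3680 2.9360]
Step 3: x=[3.2646 5.5125 6.7155 11.4639] v=[4.7629 0.6746 -6.0544 2.9834]
Step 4: x=[4.0545 5.4802 6.0719 11.7808] v=[3.9495 -0.1613 -3.2181 1.5847]
Step 5: x=[4.4238 5.3145 6.2470 11.6643] v=[1.8465 -0.8285 0.8757 -0.5824]
Step 6: x=[4.2278 5.1555 7.1397 11.1611] v=[-0.9800 -0.7951 4.4635 -2.5162]
Step 7: x=[3.5038 5.1655 8.3584 10.4944] v=[-3.6201 0.0501 6.0933 -3.3333]
Max displacement = 2.9281

Answer: 2.9281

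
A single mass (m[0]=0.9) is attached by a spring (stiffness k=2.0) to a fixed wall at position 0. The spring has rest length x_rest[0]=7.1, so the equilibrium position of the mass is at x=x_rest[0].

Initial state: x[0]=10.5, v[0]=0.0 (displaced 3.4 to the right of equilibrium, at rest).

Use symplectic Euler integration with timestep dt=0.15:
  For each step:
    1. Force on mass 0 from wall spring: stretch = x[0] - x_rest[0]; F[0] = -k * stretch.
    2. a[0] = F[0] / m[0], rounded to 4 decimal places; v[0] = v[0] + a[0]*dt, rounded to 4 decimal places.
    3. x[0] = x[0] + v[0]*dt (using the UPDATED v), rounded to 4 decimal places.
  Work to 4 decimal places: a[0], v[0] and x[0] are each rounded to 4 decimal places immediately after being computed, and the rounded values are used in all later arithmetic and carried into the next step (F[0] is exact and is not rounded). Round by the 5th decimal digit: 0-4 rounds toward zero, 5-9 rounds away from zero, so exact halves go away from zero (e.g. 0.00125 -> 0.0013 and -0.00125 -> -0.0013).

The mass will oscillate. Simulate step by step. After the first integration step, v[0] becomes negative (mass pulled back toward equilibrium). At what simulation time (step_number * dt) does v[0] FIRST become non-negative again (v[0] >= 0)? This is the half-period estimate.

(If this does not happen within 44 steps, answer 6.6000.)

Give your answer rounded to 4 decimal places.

Answer: 2.2500

Derivation:
Step 0: x=[10.5000] v=[0.0000]
Step 1: x=[10.3300] v=[-1.1333]
Step 2: x=[9.9985] v=[-2.2100]
Step 3: x=[9.5221] v=[-3.1762]
Step 4: x=[8.9246] v=[-3.9836]
Step 5: x=[8.2358] v=[-4.5918]
Step 6: x=[7.4902] v=[-4.9704]
Step 7: x=[6.7251] v=[-5.1005]
Step 8: x=[5.9788] v=[-4.9755]
Step 9: x=[5.2885] v=[-4.6018]
Step 10: x=[4.6888] v=[-3.9980]
Step 11: x=[4.2097] v=[-3.1943]
Step 12: x=[3.8751] v=[-2.2309]
Step 13: x=[3.7017] v=[-1.1559]
Step 14: x=[3.6982] v=[-0.0231]
Step 15: x=[3.8648] v=[1.1108]
First v>=0 after going negative at step 15, time=2.2500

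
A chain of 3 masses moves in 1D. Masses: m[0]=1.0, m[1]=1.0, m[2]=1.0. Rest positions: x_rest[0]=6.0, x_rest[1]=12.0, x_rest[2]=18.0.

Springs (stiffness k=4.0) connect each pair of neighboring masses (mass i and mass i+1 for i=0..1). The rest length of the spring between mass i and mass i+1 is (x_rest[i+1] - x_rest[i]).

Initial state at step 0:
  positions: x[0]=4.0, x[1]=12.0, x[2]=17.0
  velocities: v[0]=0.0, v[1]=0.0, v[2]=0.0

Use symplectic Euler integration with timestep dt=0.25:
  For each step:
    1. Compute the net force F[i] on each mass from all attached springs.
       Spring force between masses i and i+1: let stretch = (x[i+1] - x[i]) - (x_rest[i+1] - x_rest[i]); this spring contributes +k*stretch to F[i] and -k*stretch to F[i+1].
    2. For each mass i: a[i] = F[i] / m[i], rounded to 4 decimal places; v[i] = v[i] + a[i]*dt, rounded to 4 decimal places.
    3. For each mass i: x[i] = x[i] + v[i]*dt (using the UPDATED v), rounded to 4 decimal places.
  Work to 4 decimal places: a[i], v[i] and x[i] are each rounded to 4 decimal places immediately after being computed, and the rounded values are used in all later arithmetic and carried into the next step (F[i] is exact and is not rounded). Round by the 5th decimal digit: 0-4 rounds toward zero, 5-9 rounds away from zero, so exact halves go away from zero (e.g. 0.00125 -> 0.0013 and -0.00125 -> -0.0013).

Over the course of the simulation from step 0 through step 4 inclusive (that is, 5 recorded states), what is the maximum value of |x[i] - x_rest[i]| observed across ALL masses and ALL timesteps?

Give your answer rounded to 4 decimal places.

Step 0: x=[4.0000 12.0000 17.0000] v=[0.0000 0.0000 0.0000]
Step 1: x=[4.5000 11.2500 17.2500] v=[2.0000 -3.0000 1.0000]
Step 2: x=[5.1875 10.3125 17.5000] v=[2.7500 -3.7500 1.0000]
Step 3: x=[5.6563 9.8906 17.4531] v=[1.8750 -1.6875 -0.1875]
Step 4: x=[5.6836 10.3008 17.0156] v=[0.1093 1.6407 -1.7500]
Max displacement = 2.1094

Answer: 2.1094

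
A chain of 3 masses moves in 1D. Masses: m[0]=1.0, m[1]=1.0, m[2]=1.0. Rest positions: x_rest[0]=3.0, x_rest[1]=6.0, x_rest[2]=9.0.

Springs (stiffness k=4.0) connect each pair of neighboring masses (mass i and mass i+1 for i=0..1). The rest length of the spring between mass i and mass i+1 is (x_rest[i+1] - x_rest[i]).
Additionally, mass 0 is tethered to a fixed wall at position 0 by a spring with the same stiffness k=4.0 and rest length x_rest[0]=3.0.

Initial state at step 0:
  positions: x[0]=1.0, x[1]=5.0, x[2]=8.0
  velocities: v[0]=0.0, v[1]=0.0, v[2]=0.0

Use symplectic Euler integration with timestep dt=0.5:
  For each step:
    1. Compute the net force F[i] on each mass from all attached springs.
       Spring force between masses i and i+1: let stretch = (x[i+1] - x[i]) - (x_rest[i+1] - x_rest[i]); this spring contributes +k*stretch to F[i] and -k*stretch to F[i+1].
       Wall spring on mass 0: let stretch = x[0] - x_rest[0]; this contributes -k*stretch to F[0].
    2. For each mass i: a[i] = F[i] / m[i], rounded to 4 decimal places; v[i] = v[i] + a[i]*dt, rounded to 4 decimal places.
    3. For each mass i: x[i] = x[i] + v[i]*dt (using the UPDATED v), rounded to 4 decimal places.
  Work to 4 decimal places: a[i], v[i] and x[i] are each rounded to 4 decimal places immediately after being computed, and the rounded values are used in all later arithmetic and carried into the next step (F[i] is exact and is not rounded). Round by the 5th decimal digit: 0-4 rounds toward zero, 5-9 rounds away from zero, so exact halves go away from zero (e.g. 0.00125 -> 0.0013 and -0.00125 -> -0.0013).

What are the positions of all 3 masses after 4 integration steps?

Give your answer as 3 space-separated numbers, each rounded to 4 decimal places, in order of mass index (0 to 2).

Answer: 3.0000 5.0000 11.0000

Derivation:
Step 0: x=[1.0000 5.0000 8.0000] v=[0.0000 0.0000 0.0000]
Step 1: x=[4.0000 4.0000 8.0000] v=[6.0000 -2.0000 0.0000]
Step 2: x=[3.0000 7.0000 7.0000] v=[-2.0000 6.0000 -2.0000]
Step 3: x=[3.0000 6.0000 9.0000] v=[0.0000 -2.0000 4.0000]
Step 4: x=[3.0000 5.0000 11.0000] v=[0.0000 -2.0000 4.0000]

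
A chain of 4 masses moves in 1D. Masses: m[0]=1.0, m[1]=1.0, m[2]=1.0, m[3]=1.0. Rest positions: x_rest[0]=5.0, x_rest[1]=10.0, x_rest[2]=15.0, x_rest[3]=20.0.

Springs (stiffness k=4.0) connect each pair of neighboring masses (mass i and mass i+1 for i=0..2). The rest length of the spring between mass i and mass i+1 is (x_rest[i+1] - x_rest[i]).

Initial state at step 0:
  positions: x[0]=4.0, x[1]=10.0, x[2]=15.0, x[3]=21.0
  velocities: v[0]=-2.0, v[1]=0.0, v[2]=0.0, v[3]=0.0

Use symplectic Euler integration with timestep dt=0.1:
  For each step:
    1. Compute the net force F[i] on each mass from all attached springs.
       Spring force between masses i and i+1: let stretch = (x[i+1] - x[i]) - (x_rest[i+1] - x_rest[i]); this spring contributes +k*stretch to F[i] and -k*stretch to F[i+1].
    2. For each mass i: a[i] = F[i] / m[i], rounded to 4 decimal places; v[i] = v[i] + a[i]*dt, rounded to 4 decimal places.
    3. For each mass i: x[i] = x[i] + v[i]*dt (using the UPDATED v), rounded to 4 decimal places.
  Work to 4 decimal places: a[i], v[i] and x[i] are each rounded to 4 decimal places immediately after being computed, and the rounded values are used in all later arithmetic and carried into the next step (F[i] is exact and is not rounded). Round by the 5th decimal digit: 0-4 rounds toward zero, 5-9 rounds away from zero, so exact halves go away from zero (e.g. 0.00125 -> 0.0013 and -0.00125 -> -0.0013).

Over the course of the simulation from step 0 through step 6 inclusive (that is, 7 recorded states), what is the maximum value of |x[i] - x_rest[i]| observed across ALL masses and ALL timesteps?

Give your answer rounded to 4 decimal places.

Step 0: x=[4.0000 10.0000 15.0000 21.0000] v=[-2.0000 0.0000 0.0000 0.0000]
Step 1: x=[3.8400 9.9600 15.0400 20.9600] v=[-1.6000 -0.4000 0.4000 -0.4000]
Step 2: x=[3.7248 9.8784 15.1136 20.8832] v=[-1.1520 -0.8160 0.7360 -0.7680]
Step 3: x=[3.6557 9.7601 15.2086 20.7756] v=[-0.6906 -1.1834 0.9498 -1.0758]
Step 4: x=[3.6308 9.6155 15.3083 20.6453] v=[-0.2488 -1.4458 0.9972 -1.3026]
Step 5: x=[3.6453 9.4592 15.3938 20.5016] v=[0.1451 -1.5626 0.8549 -1.4374]
Step 6: x=[3.6924 9.3078 15.4462 20.3536] v=[0.4707 -1.5143 0.5242 -1.4805]
Max displacement = 1.3692

Answer: 1.3692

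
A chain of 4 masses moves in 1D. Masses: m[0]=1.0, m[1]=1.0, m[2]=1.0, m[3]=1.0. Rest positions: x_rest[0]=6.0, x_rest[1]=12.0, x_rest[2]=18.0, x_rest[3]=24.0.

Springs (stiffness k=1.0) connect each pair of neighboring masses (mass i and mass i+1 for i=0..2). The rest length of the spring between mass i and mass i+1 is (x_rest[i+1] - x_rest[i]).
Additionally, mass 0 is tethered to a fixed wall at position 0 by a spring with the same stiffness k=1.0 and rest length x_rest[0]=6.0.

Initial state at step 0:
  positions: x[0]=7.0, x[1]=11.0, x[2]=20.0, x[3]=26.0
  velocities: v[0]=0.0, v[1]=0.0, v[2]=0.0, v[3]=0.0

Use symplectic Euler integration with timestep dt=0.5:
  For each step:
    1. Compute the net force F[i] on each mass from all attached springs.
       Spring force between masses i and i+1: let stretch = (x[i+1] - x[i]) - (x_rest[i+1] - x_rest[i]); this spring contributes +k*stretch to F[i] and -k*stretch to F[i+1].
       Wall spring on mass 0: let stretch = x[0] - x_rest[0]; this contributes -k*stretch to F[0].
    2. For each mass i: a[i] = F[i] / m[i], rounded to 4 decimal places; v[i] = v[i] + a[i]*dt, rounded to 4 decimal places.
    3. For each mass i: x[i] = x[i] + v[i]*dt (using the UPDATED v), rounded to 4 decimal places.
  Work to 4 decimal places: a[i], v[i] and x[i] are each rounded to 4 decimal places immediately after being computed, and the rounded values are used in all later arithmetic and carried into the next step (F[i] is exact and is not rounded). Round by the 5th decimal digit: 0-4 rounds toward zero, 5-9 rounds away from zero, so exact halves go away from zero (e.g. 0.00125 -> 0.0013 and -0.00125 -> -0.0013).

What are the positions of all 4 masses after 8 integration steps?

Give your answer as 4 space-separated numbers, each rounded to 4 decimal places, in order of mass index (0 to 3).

Step 0: x=[7.0000 11.0000 20.0000 26.0000] v=[0.0000 0.0000 0.0000 0.0000]
Step 1: x=[6.2500 12.2500 19.2500 26.0000] v=[-1.5000 2.5000 -1.5000 0.0000]
Step 2: x=[5.4375 13.7500 18.4375 25.8125] v=[-1.6250 3.0000 -1.6250 -0.3750]
Step 3: x=[5.3438 14.3438 18.2969 25.2813] v=[-0.1875 1.1875 -0.2813 -1.0625]
Step 4: x=[6.1641 13.6758 18.9141 24.5040] v=[1.6406 -1.3360 1.2344 -1.5547]
Step 5: x=[7.3213 12.4395 19.6192 23.8292] v=[2.3144 -2.4727 1.4102 -1.3497]
Step 6: x=[7.9278 11.7185 19.5819 23.6019] v=[1.2129 -1.4420 -0.0747 -0.4547]
Step 7: x=[7.5000 12.0157 18.5837 23.8696] v=[-0.8557 0.5944 -1.9964 0.5353]
Step 8: x=[6.3261 12.8260 17.2650 24.3158] v=[-2.3479 1.6206 -2.6375 0.8924]

Answer: 6.3261 12.8260 17.2650 24.3158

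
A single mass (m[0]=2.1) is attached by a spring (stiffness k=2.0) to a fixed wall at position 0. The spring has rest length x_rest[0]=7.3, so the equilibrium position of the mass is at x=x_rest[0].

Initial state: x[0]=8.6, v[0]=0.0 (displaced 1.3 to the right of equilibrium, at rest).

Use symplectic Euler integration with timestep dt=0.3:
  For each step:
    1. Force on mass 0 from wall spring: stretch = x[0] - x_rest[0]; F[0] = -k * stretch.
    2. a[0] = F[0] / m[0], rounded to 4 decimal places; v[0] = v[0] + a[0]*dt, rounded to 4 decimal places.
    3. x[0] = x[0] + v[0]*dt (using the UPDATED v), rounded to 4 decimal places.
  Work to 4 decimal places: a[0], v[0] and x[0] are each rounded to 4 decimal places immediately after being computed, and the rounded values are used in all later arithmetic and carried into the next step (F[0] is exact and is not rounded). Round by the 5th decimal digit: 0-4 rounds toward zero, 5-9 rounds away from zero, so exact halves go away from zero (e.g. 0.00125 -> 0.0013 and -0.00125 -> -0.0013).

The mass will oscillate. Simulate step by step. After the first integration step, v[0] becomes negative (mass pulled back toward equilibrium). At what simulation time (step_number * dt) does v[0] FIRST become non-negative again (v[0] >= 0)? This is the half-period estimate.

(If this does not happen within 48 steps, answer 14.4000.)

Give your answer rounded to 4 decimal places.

Step 0: x=[8.6000] v=[0.0000]
Step 1: x=[8.4886] v=[-0.3714]
Step 2: x=[8.2753] v=[-0.7110]
Step 3: x=[7.9784] v=[-0.9897]
Step 4: x=[7.6234] v=[-1.1835]
Step 5: x=[7.2406] v=[-1.2759]
Step 6: x=[6.8629] v=[-1.2589]
Step 7: x=[6.5227] v=[-1.1340]
Step 8: x=[6.2491] v=[-0.9119]
Step 9: x=[6.0656] v=[-0.6116]
Step 10: x=[5.9879] v=[-0.2589]
Step 11: x=[6.0227] v=[0.1160]
First v>=0 after going negative at step 11, time=3.3000

Answer: 3.3000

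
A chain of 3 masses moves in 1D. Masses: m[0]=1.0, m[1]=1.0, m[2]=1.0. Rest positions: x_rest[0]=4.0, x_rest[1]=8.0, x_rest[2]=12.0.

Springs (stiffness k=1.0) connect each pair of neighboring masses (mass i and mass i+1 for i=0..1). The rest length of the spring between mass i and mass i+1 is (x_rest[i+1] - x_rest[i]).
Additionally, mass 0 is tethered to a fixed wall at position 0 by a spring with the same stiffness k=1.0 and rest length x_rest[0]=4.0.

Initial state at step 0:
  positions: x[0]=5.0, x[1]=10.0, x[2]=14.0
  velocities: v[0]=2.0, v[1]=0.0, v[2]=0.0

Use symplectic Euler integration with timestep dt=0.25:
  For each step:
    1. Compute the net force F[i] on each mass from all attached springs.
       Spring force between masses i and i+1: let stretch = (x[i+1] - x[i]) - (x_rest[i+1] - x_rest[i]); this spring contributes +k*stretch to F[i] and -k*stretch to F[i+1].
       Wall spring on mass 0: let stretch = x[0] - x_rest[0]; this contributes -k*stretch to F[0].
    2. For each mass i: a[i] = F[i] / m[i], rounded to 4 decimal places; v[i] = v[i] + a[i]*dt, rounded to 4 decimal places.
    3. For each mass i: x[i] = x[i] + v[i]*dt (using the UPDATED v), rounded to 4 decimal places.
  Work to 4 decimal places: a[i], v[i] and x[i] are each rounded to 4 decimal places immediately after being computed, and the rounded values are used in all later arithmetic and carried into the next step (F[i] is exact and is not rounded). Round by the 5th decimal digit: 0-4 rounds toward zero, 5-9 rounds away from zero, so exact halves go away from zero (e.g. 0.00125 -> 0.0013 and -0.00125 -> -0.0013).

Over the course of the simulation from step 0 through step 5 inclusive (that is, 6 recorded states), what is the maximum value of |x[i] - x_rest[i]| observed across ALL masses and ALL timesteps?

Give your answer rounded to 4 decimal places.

Step 0: x=[5.0000 10.0000 14.0000] v=[2.0000 0.0000 0.0000]
Step 1: x=[5.5000 9.9375 14.0000] v=[2.0000 -0.2500 0.0000]
Step 2: x=[5.9336 9.8516 13.9961] v=[1.7344 -0.3438 -0.0156]
Step 3: x=[6.2412 9.7798 13.9832] v=[1.2305 -0.2872 -0.0517]
Step 4: x=[6.3799 9.7496 13.9576] v=[0.5549 -0.1210 -0.1026]
Step 5: x=[6.3305 9.7718 13.9190] v=[-0.1977 0.0886 -0.1546]
Max displacement = 2.3799

Answer: 2.3799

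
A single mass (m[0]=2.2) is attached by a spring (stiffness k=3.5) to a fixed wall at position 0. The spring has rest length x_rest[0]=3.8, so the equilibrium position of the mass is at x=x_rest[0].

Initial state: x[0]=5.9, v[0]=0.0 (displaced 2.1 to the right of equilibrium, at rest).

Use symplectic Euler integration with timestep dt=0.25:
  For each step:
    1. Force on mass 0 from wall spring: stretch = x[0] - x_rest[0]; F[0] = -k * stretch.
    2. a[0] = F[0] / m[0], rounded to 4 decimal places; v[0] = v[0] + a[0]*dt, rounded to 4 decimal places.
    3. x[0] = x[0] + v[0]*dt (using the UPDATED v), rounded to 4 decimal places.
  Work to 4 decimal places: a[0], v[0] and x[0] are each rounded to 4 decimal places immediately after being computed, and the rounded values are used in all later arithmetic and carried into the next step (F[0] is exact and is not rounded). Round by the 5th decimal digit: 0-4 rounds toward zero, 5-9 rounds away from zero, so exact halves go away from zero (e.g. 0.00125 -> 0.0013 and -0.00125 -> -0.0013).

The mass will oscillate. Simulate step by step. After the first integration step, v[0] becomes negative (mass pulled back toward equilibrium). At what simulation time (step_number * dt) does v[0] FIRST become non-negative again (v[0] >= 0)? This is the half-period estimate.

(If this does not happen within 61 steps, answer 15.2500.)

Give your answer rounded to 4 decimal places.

Answer: 2.5000

Derivation:
Step 0: x=[5.9000] v=[0.0000]
Step 1: x=[5.6912] v=[-0.8352]
Step 2: x=[5.2944] v=[-1.5874]
Step 3: x=[4.7490] v=[-2.1818]
Step 4: x=[4.1092] v=[-2.5593]
Step 5: x=[3.4386] v=[-2.6823]
Step 6: x=[2.8040] v=[-2.5386]
Step 7: x=[2.2684] v=[-2.1425]
Step 8: x=[1.8851] v=[-1.5334]
Step 9: x=[1.6922] v=[-0.7718]
Step 10: x=[1.7088] v=[0.0665]
First v>=0 after going negative at step 10, time=2.5000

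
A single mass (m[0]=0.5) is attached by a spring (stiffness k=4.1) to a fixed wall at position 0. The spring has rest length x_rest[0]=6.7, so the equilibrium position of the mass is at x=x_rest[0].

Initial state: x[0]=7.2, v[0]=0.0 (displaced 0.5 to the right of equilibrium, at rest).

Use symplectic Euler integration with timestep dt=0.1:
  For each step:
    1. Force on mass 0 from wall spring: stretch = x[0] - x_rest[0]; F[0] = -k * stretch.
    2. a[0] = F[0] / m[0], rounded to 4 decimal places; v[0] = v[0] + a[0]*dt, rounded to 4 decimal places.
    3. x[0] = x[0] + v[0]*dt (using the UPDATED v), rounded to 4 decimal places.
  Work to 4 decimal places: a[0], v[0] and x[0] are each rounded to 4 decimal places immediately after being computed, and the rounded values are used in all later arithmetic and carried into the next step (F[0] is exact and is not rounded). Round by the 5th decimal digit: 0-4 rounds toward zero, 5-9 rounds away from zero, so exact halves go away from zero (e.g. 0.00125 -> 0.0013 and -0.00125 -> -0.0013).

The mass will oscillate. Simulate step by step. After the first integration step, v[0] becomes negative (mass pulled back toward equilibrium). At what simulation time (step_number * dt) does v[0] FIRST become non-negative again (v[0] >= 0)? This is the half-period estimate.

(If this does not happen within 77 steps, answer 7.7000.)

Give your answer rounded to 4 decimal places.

Step 0: x=[7.2000] v=[0.0000]
Step 1: x=[7.1590] v=[-0.4100]
Step 2: x=[7.0804] v=[-0.7864]
Step 3: x=[6.9706] v=[-1.0983]
Step 4: x=[6.8386] v=[-1.3202]
Step 5: x=[6.6952] v=[-1.4339]
Step 6: x=[6.5522] v=[-1.4300]
Step 7: x=[6.4213] v=[-1.3088]
Step 8: x=[6.3133] v=[-1.0803]
Step 9: x=[6.2370] v=[-0.7632]
Step 10: x=[6.1987] v=[-0.3835]
Step 11: x=[6.2015] v=[0.0276]
First v>=0 after going negative at step 11, time=1.1000

Answer: 1.1000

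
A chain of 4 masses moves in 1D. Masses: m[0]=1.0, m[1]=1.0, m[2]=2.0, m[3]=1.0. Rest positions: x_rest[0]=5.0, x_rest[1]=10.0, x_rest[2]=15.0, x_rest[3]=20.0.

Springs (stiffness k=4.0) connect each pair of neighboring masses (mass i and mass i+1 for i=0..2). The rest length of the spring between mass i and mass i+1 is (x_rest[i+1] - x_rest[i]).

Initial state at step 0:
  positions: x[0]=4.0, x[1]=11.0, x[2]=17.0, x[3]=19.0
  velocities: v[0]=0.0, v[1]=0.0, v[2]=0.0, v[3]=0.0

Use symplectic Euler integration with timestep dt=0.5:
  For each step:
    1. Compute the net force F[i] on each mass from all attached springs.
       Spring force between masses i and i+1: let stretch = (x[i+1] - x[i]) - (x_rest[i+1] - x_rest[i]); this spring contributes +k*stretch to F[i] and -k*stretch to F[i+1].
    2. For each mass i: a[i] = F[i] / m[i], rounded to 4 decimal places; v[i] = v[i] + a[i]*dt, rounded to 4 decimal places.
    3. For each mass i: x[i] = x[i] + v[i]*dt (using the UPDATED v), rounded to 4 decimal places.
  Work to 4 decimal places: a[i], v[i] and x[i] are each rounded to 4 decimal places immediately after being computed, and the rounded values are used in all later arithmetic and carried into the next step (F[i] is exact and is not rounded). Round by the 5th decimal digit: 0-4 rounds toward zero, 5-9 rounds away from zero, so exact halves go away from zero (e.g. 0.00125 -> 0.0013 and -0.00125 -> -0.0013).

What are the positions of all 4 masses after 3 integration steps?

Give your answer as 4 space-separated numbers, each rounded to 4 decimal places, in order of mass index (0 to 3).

Step 0: x=[4.0000 11.0000 17.0000 19.0000] v=[0.0000 0.0000 0.0000 0.0000]
Step 1: x=[6.0000 10.0000 15.0000 22.0000] v=[4.0000 -2.0000 -4.0000 6.0000]
Step 2: x=[7.0000 10.0000 14.0000 23.0000] v=[2.0000 0.0000 -2.0000 2.0000]
Step 3: x=[6.0000 11.0000 15.5000 20.0000] v=[-2.0000 2.0000 3.0000 -6.0000]

Answer: 6.0000 11.0000 15.5000 20.0000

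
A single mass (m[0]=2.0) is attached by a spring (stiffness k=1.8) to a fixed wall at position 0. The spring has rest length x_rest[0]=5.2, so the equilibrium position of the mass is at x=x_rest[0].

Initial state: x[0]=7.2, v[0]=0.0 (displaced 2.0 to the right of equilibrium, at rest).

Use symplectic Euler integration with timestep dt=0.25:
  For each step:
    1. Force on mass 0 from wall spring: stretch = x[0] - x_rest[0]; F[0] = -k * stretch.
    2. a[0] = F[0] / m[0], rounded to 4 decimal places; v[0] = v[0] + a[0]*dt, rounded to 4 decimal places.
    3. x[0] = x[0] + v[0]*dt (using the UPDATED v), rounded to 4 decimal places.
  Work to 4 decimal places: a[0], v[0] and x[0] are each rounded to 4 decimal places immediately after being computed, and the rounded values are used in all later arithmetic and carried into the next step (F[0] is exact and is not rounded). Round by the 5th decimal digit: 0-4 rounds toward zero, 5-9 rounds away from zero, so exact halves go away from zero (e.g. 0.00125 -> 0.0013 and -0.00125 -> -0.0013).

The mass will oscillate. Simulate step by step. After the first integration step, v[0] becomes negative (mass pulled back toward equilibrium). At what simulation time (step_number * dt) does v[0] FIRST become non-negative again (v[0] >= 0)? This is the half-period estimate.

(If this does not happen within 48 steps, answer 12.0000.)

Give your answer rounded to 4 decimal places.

Step 0: x=[7.2000] v=[0.0000]
Step 1: x=[7.0875] v=[-0.4500]
Step 2: x=[6.8688] v=[-0.8747]
Step 3: x=[6.5563] v=[-1.2502]
Step 4: x=[6.1675] v=[-1.5554]
Step 5: x=[5.7242] v=[-1.7731]
Step 6: x=[5.2514] v=[-1.8911]
Step 7: x=[4.7757] v=[-1.9027]
Step 8: x=[4.3239] v=[-1.8072]
Step 9: x=[3.9214] v=[-1.6101]
Step 10: x=[3.5908] v=[-1.3224]
Step 11: x=[3.3507] v=[-0.9603]
Step 12: x=[3.2147] v=[-0.5442]
Step 13: x=[3.1903] v=[-0.0975]
Step 14: x=[3.2790] v=[0.3547]
First v>=0 after going negative at step 14, time=3.5000

Answer: 3.5000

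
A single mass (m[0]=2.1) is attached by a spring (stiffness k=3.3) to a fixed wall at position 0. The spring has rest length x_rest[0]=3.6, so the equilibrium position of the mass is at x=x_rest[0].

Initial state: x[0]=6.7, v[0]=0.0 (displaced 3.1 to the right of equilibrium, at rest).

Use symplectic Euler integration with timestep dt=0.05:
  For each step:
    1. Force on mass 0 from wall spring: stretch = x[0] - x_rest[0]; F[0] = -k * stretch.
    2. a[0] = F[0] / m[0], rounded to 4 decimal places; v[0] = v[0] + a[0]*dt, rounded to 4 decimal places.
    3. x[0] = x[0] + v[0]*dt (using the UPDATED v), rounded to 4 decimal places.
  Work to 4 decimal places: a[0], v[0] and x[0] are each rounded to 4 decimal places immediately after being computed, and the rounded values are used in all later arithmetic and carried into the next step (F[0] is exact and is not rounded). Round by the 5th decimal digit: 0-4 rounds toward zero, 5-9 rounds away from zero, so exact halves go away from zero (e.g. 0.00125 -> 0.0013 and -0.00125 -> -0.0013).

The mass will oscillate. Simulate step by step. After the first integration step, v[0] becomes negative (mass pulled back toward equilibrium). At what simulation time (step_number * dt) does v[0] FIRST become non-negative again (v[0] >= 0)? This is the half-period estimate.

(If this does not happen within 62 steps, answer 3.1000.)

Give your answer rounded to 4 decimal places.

Step 0: x=[6.7000] v=[0.0000]
Step 1: x=[6.6878] v=[-0.2436]
Step 2: x=[6.6635] v=[-0.4862]
Step 3: x=[6.6272] v=[-0.7269]
Step 4: x=[6.5790] v=[-0.9648]
Step 5: x=[6.5191] v=[-1.1989]
Step 6: x=[6.4477] v=[-1.4283]
Step 7: x=[6.3651] v=[-1.6521]
Step 8: x=[6.2716] v=[-1.8694]
Step 9: x=[6.1676] v=[-2.0793]
Step 10: x=[6.0536] v=[-2.2810]
Step 11: x=[5.9299] v=[-2.4738]
Step 12: x=[5.7971] v=[-2.6569]
Step 13: x=[5.6556] v=[-2.8295]
Step 14: x=[5.5061] v=[-2.9910]
Step 15: x=[5.3491] v=[-3.1408]
Step 16: x=[5.1852] v=[-3.2782]
Step 17: x=[5.0151] v=[-3.4028]
Step 18: x=[4.8394] v=[-3.5140]
Step 19: x=[4.6588] v=[-3.6114]
Step 20: x=[4.4741] v=[-3.6946]
Step 21: x=[4.2859] v=[-3.7633]
Step 22: x=[4.0950] v=[-3.8172]
Step 23: x=[3.9022] v=[-3.8561]
Step 24: x=[3.7082] v=[-3.8798]
Step 25: x=[3.5138] v=[-3.8883]
Step 26: x=[3.3197] v=[-3.8815]
Step 27: x=[3.1267] v=[-3.8595]
Step 28: x=[2.9356] v=[-3.8223]
Step 29: x=[2.7471] v=[-3.7701]
Step 30: x=[2.5619] v=[-3.7031]
Step 31: x=[2.3808] v=[-3.6215]
Step 32: x=[2.2045] v=[-3.5257]
Step 33: x=[2.0337] v=[-3.4161]
Step 34: x=[1.8691] v=[-3.2930]
Step 35: x=[1.7113] v=[-3.1570]
Step 36: x=[1.5609] v=[-3.0086]
Step 37: x=[1.4185] v=[-2.8484]
Step 38: x=[1.2847] v=[-2.6770]
Step 39: x=[1.1599] v=[-2.4951]
Step 40: x=[1.0447] v=[-2.3034]
Step 41: x=[0.9396] v=[-2.1026]
Step 42: x=[0.8449] v=[-1.8936]
Step 43: x=[0.7610] v=[-1.6771]
Step 44: x=[0.6883] v=[-1.4540]
Step 45: x=[0.6270] v=[-1.2252]
Step 46: x=[0.5774] v=[-0.9916]
Step 47: x=[0.5397] v=[-0.7541]
Step 48: x=[0.5140] v=[-0.5137]
Step 49: x=[0.5004] v=[-0.2712]
Step 50: x=[0.4990] v=[-0.0277]
Step 51: x=[0.5098] v=[0.2160]
First v>=0 after going negative at step 51, time=2.5500

Answer: 2.5500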